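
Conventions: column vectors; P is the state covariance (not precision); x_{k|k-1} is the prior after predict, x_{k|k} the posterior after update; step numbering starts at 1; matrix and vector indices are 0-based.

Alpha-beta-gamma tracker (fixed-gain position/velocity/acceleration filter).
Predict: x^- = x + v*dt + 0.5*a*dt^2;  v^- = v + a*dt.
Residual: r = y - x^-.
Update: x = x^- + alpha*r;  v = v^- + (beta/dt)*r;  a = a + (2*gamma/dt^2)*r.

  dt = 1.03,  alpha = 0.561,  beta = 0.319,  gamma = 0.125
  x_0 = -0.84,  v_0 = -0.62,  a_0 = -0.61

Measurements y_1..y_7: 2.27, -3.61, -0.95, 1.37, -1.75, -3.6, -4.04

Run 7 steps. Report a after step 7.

a_post = -0.7623

step 1: x_pred=-1.8022  r=4.0722  x^+=0.4823  v^+=0.0129  a^+=0.3496
step 2: x_pred=0.6810  r=-4.2910  x^+=-1.7262  v^+=-0.9560  a^+=-0.6616
step 3: x_pred=-3.0618  r=2.1118  x^+=-1.8771  v^+=-0.9834  a^+=-0.1639
step 4: x_pred=-2.9769  r=4.3469  x^+=-0.5383  v^+=0.1941  a^+=0.8604
step 5: x_pred=0.1180  r=-1.8680  x^+=-0.9299  v^+=0.5018  a^+=0.4202
step 6: x_pred=-0.1902  r=-3.4098  x^+=-2.1031  v^+=-0.1214  a^+=-0.3833
step 7: x_pred=-2.4315  r=-1.6085  x^+=-3.3339  v^+=-1.0144  a^+=-0.7623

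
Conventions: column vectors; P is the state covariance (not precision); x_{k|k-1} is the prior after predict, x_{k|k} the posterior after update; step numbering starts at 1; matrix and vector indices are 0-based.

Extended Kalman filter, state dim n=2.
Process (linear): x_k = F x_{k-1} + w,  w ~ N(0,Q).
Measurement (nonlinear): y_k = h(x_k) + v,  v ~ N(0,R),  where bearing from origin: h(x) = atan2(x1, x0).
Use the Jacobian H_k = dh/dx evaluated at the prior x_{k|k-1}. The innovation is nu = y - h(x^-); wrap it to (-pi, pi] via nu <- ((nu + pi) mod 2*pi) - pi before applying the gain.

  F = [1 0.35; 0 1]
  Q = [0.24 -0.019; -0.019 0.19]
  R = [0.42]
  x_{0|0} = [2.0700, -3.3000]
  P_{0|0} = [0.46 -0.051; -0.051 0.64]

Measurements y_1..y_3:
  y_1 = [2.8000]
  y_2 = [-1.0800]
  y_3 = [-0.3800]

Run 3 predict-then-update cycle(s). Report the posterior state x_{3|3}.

x_post = [-1.5016, -3.8041]

step 1: x^-=[0.9150, -3.3000]  P^-=[0.7427 0.1540; 0.1540 0.8300]  H_jac=[0.2814 0.0780]  S=[0.4906]  K=[0.4505; 0.2203]  nu=[-2.1829]  x^+=[-0.0683, -3.7809]  P^+=[0.6431 0.1053; 0.1053 0.8062]
step 2: x^-=[-1.3916, -3.7809]  P^-=[1.0556 0.3685; 0.3685 0.9962]  H_jac=[0.2329 -0.0857]  S=[0.4699]  K=[0.4561; 0.0009]  nu=[0.8435]  x^+=[-1.0070, -3.7802]  P^+=[0.9579 0.3683; 0.3683 0.9962]
step 3: x^-=[-2.3300, -3.7802]  P^-=[1.5777 0.6979; 0.6979 1.1862]  H_jac=[0.1917 -0.1182]  S=[0.4629]  K=[0.4752; -0.0137]  nu=[1.7432]  x^+=[-1.5016, -3.8041]  P^+=[1.4732 0.7010; 0.7010 1.1861]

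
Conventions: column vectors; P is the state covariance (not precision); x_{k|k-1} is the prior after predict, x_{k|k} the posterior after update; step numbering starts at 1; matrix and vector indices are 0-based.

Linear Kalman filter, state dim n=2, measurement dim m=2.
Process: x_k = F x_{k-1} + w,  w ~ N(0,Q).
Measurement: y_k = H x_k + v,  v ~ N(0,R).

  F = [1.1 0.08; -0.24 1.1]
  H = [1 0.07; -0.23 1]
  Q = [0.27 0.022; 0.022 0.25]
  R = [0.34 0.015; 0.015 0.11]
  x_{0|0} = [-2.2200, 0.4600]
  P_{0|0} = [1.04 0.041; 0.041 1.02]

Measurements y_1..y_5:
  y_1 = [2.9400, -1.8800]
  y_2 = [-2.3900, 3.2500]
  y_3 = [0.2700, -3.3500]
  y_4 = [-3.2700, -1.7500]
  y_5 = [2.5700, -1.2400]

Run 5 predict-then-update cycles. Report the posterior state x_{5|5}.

step 1: x^-=[-2.4052, 1.0388]  P^-=[1.5421 -0.1140; -0.1140 1.5225]  S=[1.8736 -0.3453; -0.3453 1.7665]  K=[0.7987 -0.1092; 0.1635 0.9087]  nu=[5.2725, -3.4720]  x^+=[2.1850, -1.2541]  P^+=[0.2656 0.0611; 0.0611 0.1164]
step 2: x^-=[2.3032, -1.9039]  P^-=[0.6029 0.0348; 0.0348 0.3740]  S=[0.9496 -0.0632; -0.0632 0.4998]  K=[0.6289 -0.1282; 0.1139 0.7466]  nu=[-4.5599, 5.6836]  x^+=[-1.2933, 1.8197]  P^+=[0.2089 0.0434; 0.0434 0.0938]
step 3: x^-=[-1.2770, 2.3120]  P^-=[0.5310 0.0268; 0.0268 0.3526]  S=[0.8765 -0.0561; -0.0561 0.4784]  K=[0.5997 -0.1290; 0.1059 0.7366]  nu=[1.3852, -5.9557]  x^+=[0.3219, -1.9286]  P^+=[0.1991 0.0406; 0.0406 0.0920]
step 4: x^-=[0.1998, -2.1987]  P^-=[0.5187 0.0259; 0.0259 0.3513]  S=[0.8640 -0.0542; -0.0542 0.4768]  K=[0.5943 -0.1283; 0.1046 0.7362]  nu=[-3.3159, 0.4947]  x^+=[-1.8344, -2.1815]  P^+=[0.1973 0.0402; 0.0402 0.0918]
step 5: x^-=[-2.1924, -1.9594]  P^-=[0.5164 0.0258; 0.0258 0.3512]  S=[0.8618 -0.0538; -0.0538 0.4766]  K=[0.5934 -0.1281; 0.1044 0.7362]  nu=[4.8996, 0.2151]  x^+=[0.6874, -1.2893]  P^+=[0.1970 0.0401; 0.0401 0.0918]

x_post = [0.6874, -1.2893]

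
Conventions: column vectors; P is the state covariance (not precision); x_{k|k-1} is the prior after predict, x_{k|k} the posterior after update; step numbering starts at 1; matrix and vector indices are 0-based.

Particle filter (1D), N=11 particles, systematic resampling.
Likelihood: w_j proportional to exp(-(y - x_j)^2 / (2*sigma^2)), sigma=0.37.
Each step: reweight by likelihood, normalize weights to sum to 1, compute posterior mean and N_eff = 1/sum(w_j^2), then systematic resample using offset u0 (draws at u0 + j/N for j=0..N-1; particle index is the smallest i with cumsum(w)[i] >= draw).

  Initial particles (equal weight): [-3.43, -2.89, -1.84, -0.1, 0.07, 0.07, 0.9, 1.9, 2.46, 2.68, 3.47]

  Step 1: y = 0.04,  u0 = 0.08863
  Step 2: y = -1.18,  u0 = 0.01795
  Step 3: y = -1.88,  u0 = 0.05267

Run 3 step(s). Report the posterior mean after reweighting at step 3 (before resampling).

step 1: w=[0.0000, 0.0000, 0.0000, 0.3112, 0.3332, 0.3332, 0.0224, 0.0000, 0.0000, 0.0000, 0.0000]  mean=0.0357  Neff=3.1312  idx=[3, 3, 3, 4, 4, 4, 4, 5, 5, 5, 6]
step 2: w=[0.2152, 0.2152, 0.2152, 0.0506, 0.0506, 0.0506, 0.0506, 0.0506, 0.0506, 0.0506, 0.0000]  mean=-0.0397  Neff=6.3756  idx=[0, 0, 0, 1, 1, 2, 2, 3, 4, 6, 8]
step 3: w=[0.1352, 0.1352, 0.1352, 0.1352, 0.1352, 0.1352, 0.1352, 0.0133, 0.0133, 0.0133, 0.0133]  mean=-0.0909  Neff=7.7684  idx=[0, 1, 1, 2, 3, 3, 4, 5, 5, 6, 8]

post_mean = -0.0909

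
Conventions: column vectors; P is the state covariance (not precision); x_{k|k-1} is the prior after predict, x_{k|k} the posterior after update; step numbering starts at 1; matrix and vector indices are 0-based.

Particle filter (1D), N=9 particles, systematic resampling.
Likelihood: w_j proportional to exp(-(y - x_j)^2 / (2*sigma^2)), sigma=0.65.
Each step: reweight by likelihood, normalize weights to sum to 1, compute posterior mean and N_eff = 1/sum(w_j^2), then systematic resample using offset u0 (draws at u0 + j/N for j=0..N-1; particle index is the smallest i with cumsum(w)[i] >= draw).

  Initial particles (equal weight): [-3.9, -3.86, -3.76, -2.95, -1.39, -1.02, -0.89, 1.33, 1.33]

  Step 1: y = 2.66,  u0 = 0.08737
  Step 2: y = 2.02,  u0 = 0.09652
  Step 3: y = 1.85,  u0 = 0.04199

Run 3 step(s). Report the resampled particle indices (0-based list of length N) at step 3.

resampled_idx = [0, 1, 2, 3, 4, 5, 6, 7, 8]

step 1: w=[0.0000, 0.0000, 0.0000, 0.0000, 0.0000, 0.0000, 0.0000, 0.5000, 0.5000]  mean=1.3300  Neff=2.0000  idx=[7, 7, 7, 7, 8, 8, 8, 8, 8]
step 2: w=[0.1111, 0.1111, 0.1111, 0.1111, 0.1111, 0.1111, 0.1111, 0.1111, 0.1111]  mean=1.3300  Neff=9.0000  idx=[0, 1, 2, 3, 4, 5, 6, 7, 8]
step 3: w=[0.1111, 0.1111, 0.1111, 0.1111, 0.1111, 0.1111, 0.1111, 0.1111, 0.1111]  mean=1.3300  Neff=9.0000  idx=[0, 1, 2, 3, 4, 5, 6, 7, 8]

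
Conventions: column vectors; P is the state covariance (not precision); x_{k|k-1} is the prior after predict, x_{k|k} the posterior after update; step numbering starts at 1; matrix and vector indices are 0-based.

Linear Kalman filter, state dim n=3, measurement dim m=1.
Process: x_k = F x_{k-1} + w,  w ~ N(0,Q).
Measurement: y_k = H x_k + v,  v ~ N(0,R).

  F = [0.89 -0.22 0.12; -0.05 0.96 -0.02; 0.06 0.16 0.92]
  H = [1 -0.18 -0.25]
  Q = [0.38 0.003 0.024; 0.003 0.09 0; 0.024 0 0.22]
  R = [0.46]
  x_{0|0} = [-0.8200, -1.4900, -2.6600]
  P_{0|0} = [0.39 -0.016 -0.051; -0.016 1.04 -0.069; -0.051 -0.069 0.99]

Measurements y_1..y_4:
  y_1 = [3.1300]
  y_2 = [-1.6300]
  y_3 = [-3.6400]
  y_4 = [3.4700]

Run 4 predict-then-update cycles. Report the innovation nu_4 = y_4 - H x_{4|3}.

step 1: x^-=[-0.7212, -1.3362, -2.7348]  P^-=[0.7525 -0.2573 0.0860; -0.2573 1.0539 0.0813; 0.0860 0.0813 1.0597]  S=[1.3699]  K=[0.5675; -0.3411; -0.1413]  nu=[2.9270]  x^+=[0.9398, -2.3346, -3.1485]  P^+=[0.3114 0.0079 0.1958; 0.0079 0.8945 0.0152; 0.1958 0.0152 1.0324]
step 2: x^-=[0.9722, -2.2253, -3.2137]  P^-=[0.7228 -0.1983 0.2831; -0.1983 0.9146 0.1220; 0.2831 0.1220 1.1441]  S=[1.2247]  K=[0.5615; -0.3212; -0.0203]  nu=[-3.8062]  x^+=[-1.1650, -1.0027, -3.1364]  P^+=[0.3366 0.0226 0.2971; 0.0226 0.7883 0.1140; 0.2971 0.1140 1.1435]
step 3: x^-=[-1.1926, -0.8416, -3.1158]  P^-=[0.7498 -0.1551 0.3679; -0.1551 0.8118 0.1865; 0.3679 0.1865 1.2761]  S=[1.2045]  K=[0.5693; -0.2887; 0.0127]  nu=[-3.3778]  x^+=[-3.1157, 0.1337, -3.1587]  P^+=[0.3594 0.0430 0.3592; 0.0430 0.7114 0.1909; 0.3592 0.1909 1.2759]
step 4: x^-=[-3.1814, 0.3473, -3.0716]  P^-=[0.7673 -0.1149 0.4263; -0.1149 0.7363 0.2379; 0.4263 0.2379 1.4161]  S=[1.1893]  K=[0.5730; -0.2580; 0.0247]  nu=[5.9460]  x^+=[0.2254, -1.1868, -2.9244]  P^+=[0.3769 0.0610 0.4094; 0.0610 0.6571 0.2455; 0.4094 0.2455 1.4154]

innov = [5.9460]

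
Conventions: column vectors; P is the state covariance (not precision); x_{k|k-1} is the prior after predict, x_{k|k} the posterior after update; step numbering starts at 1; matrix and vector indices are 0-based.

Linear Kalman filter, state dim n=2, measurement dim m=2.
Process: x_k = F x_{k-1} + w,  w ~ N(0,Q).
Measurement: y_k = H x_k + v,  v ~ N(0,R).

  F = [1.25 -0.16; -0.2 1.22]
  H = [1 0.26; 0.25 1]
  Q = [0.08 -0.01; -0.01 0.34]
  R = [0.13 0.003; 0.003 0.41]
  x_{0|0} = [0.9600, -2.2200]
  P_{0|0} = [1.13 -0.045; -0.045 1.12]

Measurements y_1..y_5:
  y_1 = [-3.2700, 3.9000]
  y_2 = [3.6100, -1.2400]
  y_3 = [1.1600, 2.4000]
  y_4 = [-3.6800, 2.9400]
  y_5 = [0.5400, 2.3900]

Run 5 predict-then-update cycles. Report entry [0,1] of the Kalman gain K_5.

step 1: x^-=[1.5552, -2.9004]  P^-=[1.8923 -0.5812; -0.5812 2.0742]  S=[1.8603 0.3964; 0.3964 2.3118]  K=[0.9818 -0.2151; -0.2079 0.8700]  nu=[-4.0711, 6.4116]  x^+=[-3.8210, 3.5240]  P^+=[0.1595 -0.1251; -0.1251 0.3874]
step 2: x^-=[-5.3401, 5.0635]  P^-=[0.3892 -0.3203; -0.3203 0.9840]  S=[0.4192 0.0150; 0.0150 1.2582]  K=[0.7365 -0.1860; -0.1796 0.7206]  nu=[7.6336, -4.9685]  x^+=[1.2065, 0.1122]  P^+=[0.1224 -0.1047; -0.1047 0.3211]
step 3: x^-=[1.4902, -0.1045]  P^-=[0.3213 -0.2662; -0.2662 0.8738]  S=[0.3720 0.0270; 0.0270 1.1708]  K=[0.6905 -0.1747; -0.1552 0.6931]  nu=[-0.3030, 2.1319]  x^+=[0.9085, 1.4202]  P^+=[0.1148 -0.0983; -0.0983 0.3083]
step 4: x^-=[0.9084, 1.5509]  P^-=[0.3065 -0.2518; -0.2518 0.8514]  S=[0.3631 0.0328; 0.0328 1.1546]  K=[0.6793 -0.1710; -0.1460 0.6870]  nu=[-4.9917, 1.1620]  x^+=[-2.6810, 3.0778]  P^+=[0.1128 -0.0963; -0.0963 0.3053]
step 5: x^-=[-3.8437, 4.2911]  P^-=[0.3026 -0.2477; -0.2477 0.8459]  S=[0.3610 0.0348; 0.0348 1.1510]  K=[0.6763 -0.1699; -0.1430 0.6855]  nu=[3.2680, -0.9402]  x^+=[-1.4739, 3.1793]  P^+=[0.1123 -0.0957; -0.0957 0.3045]

K[0,1] = -0.1699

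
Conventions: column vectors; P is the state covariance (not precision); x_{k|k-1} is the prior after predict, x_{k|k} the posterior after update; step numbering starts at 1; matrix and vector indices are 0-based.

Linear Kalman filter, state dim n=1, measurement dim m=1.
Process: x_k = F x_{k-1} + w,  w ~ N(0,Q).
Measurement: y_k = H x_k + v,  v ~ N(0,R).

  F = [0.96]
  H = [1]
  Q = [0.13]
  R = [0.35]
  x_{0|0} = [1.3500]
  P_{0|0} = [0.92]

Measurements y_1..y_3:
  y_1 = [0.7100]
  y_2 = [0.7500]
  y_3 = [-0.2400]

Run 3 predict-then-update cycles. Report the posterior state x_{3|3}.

step 1: x^-=[1.2960]  P^-=[0.9779]  S=[1.3279]  K=[0.7364]  nu=[-0.5860]  x^+=[0.8645]  P^+=[0.2577]
step 2: x^-=[0.8299]  P^-=[0.3675]  S=[0.7175]  K=[0.5122]  nu=[-0.0799]  x^+=[0.7890]  P^+=[0.1793]
step 3: x^-=[0.7574]  P^-=[0.2952]  S=[0.6452]  K=[0.4576]  nu=[-0.9974]  x^+=[0.3010]  P^+=[0.1601]

x_post = [0.3010]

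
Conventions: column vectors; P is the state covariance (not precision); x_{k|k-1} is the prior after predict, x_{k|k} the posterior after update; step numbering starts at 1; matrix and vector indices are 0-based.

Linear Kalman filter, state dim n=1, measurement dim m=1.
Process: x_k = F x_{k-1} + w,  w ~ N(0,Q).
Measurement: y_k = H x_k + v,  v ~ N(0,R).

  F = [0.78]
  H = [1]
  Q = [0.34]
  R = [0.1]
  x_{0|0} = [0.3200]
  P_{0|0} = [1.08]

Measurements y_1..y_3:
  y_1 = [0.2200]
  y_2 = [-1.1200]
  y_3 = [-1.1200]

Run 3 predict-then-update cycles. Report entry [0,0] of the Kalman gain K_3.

K[0,0] = 0.7953

step 1: x^-=[0.2496]  P^-=[0.9971]  S=[1.0971]  K=[0.9088]  nu=[-0.0296]  x^+=[0.2227]  P^+=[0.0909]
step 2: x^-=[0.1737]  P^-=[0.3953]  S=[0.4953]  K=[0.7981]  nu=[-1.2937]  x^+=[-0.8588]  P^+=[0.0798]
step 3: x^-=[-0.6699]  P^-=[0.3886]  S=[0.4886]  K=[0.7953]  nu=[-0.4501]  x^+=[-1.0279]  P^+=[0.0795]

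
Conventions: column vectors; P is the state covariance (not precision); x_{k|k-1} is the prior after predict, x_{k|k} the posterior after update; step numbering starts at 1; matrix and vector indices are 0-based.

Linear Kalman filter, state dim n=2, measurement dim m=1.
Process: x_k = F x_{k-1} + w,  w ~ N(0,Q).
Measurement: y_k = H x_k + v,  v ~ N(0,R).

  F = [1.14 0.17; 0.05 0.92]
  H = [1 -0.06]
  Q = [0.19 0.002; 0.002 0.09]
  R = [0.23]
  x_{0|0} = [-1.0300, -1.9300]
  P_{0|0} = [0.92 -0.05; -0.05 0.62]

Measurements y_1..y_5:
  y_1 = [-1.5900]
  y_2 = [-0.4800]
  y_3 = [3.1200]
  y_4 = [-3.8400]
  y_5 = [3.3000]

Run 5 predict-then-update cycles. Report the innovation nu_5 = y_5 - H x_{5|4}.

step 1: x^-=[-1.5023, -1.8271]  P^-=[1.3842 0.0985; 0.0985 0.6125]  S=[1.6045]  K=[0.8590; 0.0385]  nu=[-0.1973]  x^+=[-1.6718, -1.8347]  P^+=[0.2003 0.0455; 0.0455 0.6101]
step 2: x^-=[-2.2177, -1.7715]  P^-=[0.4856 0.1569; 0.1569 0.6111]  S=[0.6989]  K=[0.6812; 0.1720]  nu=[1.6315]  x^+=[-1.1063, -1.4908]  P^+=[0.1612 0.0750; 0.0750 0.5904]
step 3: x^-=[-1.5147, -1.4269]  P^-=[0.4456 0.1828; 0.1828 0.5970]  S=[0.6558]  K=[0.6627; 0.2241]  nu=[4.5490]  x^+=[1.5002, -0.4073]  P^+=[0.1576 0.0854; 0.0854 0.5641]
step 4: x^-=[1.6410, -0.2997]  P^-=[0.4442 0.1895; 0.1895 0.5757]  S=[0.6535]  K=[0.6623; 0.2371]  nu=[-5.4989]  x^+=[-2.0008, -1.6035]  P^+=[0.1575 0.0869; 0.0869 0.5389]
step 5: x^-=[-2.5535, -1.5753]  P^-=[0.4440 0.1871; 0.1871 0.5545]  S=[0.6535]  K=[0.6622; 0.2354]  nu=[5.7590]  x^+=[1.2600, -0.2196]  P^+=[0.1574 0.0852; 0.0852 0.5183]

innov = [5.7590]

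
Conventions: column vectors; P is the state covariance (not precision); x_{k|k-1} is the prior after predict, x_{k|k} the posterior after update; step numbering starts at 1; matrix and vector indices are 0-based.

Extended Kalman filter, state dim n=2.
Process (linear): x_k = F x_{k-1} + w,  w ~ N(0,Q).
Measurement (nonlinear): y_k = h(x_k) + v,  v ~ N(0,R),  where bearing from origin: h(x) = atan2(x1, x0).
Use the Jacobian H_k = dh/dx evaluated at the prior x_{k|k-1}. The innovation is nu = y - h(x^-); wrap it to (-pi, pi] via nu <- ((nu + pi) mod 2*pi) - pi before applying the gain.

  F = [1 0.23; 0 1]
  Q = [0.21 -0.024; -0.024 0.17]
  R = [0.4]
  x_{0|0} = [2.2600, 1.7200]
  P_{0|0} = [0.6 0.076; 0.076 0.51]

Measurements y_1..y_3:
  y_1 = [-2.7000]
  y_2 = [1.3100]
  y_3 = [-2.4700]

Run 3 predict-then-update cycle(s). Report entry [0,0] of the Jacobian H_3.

H_jac[0,0] = -0.1635

step 1: x^-=[2.6556, 1.7200]  P^-=[0.8719 0.1693; 0.1693 0.6800]  H_jac=[-0.1718 0.2653]  S=[0.4582]  K=[-0.2290; 0.3302]  nu=[3.0084]  x^+=[1.9668, 2.7135]  P^+=[0.8479 0.2039; 0.2039 0.6300]
step 2: x^-=[2.5909, 2.7135]  P^-=[1.1851 0.3249; 0.3249 0.8000]  H_jac=[-0.1928 0.1841]  S=[0.4481]  K=[-0.3764; 0.1889]  nu=[0.5015]  x^+=[2.4021, 2.8082]  P^+=[1.1216 0.3567; 0.3567 0.7840]
step 3: x^-=[3.0480, 2.8082]  P^-=[1.5371 0.5130; 0.5130 0.9540]  H_jac=[-0.1635 0.1775]  S=[0.4414]  K=[-0.3631; 0.1935]  nu=[3.0687]  x^+=[1.9337, 3.4021]  P^+=[1.4789 0.5441; 0.5441 0.9375]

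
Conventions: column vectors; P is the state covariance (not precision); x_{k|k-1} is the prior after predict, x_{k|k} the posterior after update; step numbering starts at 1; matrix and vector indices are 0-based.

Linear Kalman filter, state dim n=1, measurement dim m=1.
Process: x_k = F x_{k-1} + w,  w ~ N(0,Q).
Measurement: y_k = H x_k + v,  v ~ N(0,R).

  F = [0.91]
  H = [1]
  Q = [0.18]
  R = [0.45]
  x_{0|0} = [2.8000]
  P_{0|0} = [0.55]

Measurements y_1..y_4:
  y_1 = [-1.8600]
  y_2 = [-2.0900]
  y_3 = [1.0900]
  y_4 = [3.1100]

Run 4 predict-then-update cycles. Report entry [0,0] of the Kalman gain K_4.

step 1: x^-=[2.5480]  P^-=[0.6355]  S=[1.0855]  K=[0.5854]  nu=[-4.4080]  x^+=[-0.0326]  P^+=[0.2634]
step 2: x^-=[-0.0296]  P^-=[0.3982]  S=[0.8482]  K=[0.4694]  nu=[-2.0604]  x^+=[-0.9968]  P^+=[0.2112]
step 3: x^-=[-0.9071]  P^-=[0.3549]  S=[0.8049]  K=[0.4409]  nu=[1.9971]  x^+=[-0.0265]  P^+=[0.1984]
step 4: x^-=[-0.0241]  P^-=[0.3443]  S=[0.7943]  K=[0.4335]  nu=[3.1341]  x^+=[1.3344]  P^+=[0.1951]

K[0,0] = 0.4335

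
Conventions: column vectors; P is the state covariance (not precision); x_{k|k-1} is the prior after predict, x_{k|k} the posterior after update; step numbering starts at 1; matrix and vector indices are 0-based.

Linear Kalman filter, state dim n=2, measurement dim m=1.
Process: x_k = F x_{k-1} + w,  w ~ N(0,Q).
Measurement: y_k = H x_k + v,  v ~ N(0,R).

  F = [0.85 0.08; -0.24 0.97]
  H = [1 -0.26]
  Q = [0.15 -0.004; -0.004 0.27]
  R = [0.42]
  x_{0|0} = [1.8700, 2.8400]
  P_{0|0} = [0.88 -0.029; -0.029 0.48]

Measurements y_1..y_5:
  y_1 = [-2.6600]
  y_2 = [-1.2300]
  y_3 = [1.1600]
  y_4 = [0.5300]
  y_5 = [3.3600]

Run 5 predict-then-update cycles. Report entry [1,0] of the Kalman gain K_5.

K[1,0] = -0.1420

step 1: x^-=[1.8167, 2.3060]  P^-=[0.7849 -0.1696; -0.1696 0.7858]  S=[1.3463]  K=[0.6158; -0.2778]  nu=[-3.8771]  x^+=[-0.5709, 3.3829]  P^+=[0.2744 0.0606; 0.0606 0.6820]
step 2: x^-=[-0.2146, 3.4184]  P^-=[0.3609 0.0418; 0.0418 0.8992]  S=[0.8199]  K=[0.4269; -0.2342]  nu=[-0.1266]  x^+=[-0.2686, 3.4481]  P^+=[0.2115 0.1237; 0.1237 0.8543]
step 3: x^-=[0.0475, 3.4091]  P^-=[0.3251 0.1188; 0.1188 1.0283]  S=[0.7528]  K=[0.3908; -0.1973]  nu=[1.9989]  x^+=[0.8286, 3.0147]  P^+=[0.2101 0.1769; 0.1769 0.9990]
step 4: x^-=[0.9455, 2.7254]  P^-=[0.3323 0.1731; 0.1731 1.1397]  S=[0.7393]  K=[0.3885; -0.1667]  nu=[0.2931]  x^+=[1.0594, 2.6765]  P^+=[0.2206 0.2210; 0.2210 1.1192]
step 5: x^-=[1.1146, 2.3420]  P^-=[0.3466 0.2158; 0.2158 1.2329]  S=[0.7378]  K=[0.3938; -0.1420]  nu=[2.8543]  x^+=[2.2386, 1.9367]  P^+=[0.2322 0.2570; 0.2570 1.2180]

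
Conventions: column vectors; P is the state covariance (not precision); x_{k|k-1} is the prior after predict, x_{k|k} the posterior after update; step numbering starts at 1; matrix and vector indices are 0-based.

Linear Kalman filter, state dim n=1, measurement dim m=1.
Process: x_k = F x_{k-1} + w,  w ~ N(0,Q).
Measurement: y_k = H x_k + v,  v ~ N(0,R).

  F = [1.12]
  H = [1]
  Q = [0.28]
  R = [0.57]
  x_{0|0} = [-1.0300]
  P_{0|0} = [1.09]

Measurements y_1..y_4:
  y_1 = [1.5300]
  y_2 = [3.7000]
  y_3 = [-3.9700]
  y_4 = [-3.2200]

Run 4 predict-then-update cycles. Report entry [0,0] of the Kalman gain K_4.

K[0,0] = 0.5418

step 1: x^-=[-1.1536]  P^-=[1.6473]  S=[2.2173]  K=[0.7429]  nu=[2.6836]  x^+=[0.8401]  P^+=[0.4235]
step 2: x^-=[0.9409]  P^-=[0.8112]  S=[1.3812]  K=[0.5873]  nu=[2.7591]  x^+=[2.5614]  P^+=[0.3348]
step 3: x^-=[2.8687]  P^-=[0.6999]  S=[1.2699]  K=[0.5512]  nu=[-6.8387]  x^+=[-0.9005]  P^+=[0.3142]
step 4: x^-=[-1.0085]  P^-=[0.6741]  S=[1.2441]  K=[0.5418]  nu=[-2.2115]  x^+=[-2.2068]  P^+=[0.3088]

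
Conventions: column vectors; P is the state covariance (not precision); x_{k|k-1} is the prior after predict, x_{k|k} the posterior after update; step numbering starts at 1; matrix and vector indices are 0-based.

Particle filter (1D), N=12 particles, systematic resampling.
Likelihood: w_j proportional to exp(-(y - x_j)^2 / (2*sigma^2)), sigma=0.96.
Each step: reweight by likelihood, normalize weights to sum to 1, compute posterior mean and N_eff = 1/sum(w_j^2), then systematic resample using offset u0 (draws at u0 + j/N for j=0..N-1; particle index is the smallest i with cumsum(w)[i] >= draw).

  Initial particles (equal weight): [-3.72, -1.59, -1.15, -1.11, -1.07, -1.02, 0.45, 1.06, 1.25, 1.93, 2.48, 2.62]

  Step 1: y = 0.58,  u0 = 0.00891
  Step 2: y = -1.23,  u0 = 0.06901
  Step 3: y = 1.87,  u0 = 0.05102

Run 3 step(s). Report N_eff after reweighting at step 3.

N_eff = 2.6925

step 1: w=[0.0000, 0.0183, 0.0465, 0.0501, 0.0538, 0.0588, 0.2337, 0.2081, 0.1849, 0.0877, 0.0333, 0.0247]  mean=0.6175  Neff=6.5401  idx=[1, 3, 5, 6, 6, 6, 7, 7, 8, 8, 8, 9]
step 2: w=[0.2468, 0.2627, 0.2585, 0.0573, 0.0573, 0.0573, 0.0154, 0.0154, 0.0094, 0.0094, 0.0094, 0.0012]  mean=-0.8002  Neff=4.8232  idx=[0, 0, 0, 1, 1, 1, 2, 2, 2, 3, 5, 9]
step 3: w=[0.0010, 0.0010, 0.0010, 0.0052, 0.0052, 0.0052, 0.0070, 0.0070, 0.0070, 0.2171, 0.2171, 0.5262]  mean=0.8097  Neff=2.6925  idx=[9, 9, 9, 10, 10, 10, 11, 11, 11, 11, 11, 11]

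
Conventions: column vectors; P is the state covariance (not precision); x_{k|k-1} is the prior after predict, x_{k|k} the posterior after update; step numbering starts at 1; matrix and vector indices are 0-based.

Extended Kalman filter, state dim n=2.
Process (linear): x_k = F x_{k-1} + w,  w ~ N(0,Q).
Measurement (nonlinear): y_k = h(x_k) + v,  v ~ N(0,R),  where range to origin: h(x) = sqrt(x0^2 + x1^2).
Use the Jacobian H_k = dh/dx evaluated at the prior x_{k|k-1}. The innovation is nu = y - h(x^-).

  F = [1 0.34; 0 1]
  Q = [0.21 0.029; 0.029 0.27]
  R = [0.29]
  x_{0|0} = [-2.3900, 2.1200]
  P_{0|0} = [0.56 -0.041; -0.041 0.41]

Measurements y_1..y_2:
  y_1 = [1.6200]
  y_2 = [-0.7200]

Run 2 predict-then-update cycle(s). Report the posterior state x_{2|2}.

x_post = [-0.7895, -0.0280]

step 1: x^-=[-1.6692, 2.1200]  P^-=[0.7895 0.1274; 0.1274 0.6800]  H_jac=[-0.6186 0.7857]  S=[0.8881]  K=[-0.4373; 0.5129]  nu=[-1.0783]  x^+=[-1.1977, 1.5670]  P^+=[0.6197 0.3266; 0.3266 0.4464]
step 2: x^-=[-0.6649, 1.5670]  P^-=[1.1034 0.5073; 0.5073 0.7164]  H_jac=[-0.3906 0.9205]  S=[0.7006]  K=[0.0514; 0.6585]  nu=[-2.4222]  x^+=[-0.7895, -0.0280]  P^+=[1.1015 0.4836; 0.4836 0.4127]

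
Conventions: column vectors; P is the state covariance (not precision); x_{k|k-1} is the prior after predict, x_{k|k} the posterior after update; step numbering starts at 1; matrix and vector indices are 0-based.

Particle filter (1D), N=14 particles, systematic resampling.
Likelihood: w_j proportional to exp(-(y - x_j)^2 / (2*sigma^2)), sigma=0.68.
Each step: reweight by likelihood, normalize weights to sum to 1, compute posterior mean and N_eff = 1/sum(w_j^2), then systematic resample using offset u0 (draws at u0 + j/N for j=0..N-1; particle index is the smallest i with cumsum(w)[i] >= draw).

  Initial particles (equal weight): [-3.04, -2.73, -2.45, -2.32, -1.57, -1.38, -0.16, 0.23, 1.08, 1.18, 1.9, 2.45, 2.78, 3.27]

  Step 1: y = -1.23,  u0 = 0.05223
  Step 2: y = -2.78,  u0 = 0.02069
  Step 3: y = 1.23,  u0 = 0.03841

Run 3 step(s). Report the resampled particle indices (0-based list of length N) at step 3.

step 1: w=[0.0102, 0.0308, 0.0703, 0.0972, 0.3100, 0.3428, 0.1019, 0.0350, 0.0011, 0.0007, 0.0000, 0.0000, 0.0000, 0.0000]  mean=-1.4789  Neff=4.1546  idx=[2, 3, 3, 4, 4, 4, 4, 5, 5, 5, 5, 5, 6, 7]
step 2: w=[0.2278, 0.2038, 0.2038, 0.0526, 0.0526, 0.0526, 0.0526, 0.0308, 0.0308, 0.0308, 0.0308, 0.0308, 0.0002, 0.0000]  mean=-2.0467  Neff=6.6311  idx=[0, 0, 0, 1, 1, 1, 2, 2, 2, 3, 4, 6, 8, 10]
step 3: w=[0.0002, 0.0002, 0.0002, 0.0006, 0.0006, 0.0006, 0.0006, 0.0006, 0.0006, 0.1097, 0.1097, 0.1097, 0.3333, 0.3333]  mean=-1.4468  Neff=3.8731  idx=[9, 9, 10, 11, 11, 12, 12, 12, 12, 13, 13, 13, 13, 13]

resampled_idx = [9, 9, 10, 11, 11, 12, 12, 12, 12, 13, 13, 13, 13, 13]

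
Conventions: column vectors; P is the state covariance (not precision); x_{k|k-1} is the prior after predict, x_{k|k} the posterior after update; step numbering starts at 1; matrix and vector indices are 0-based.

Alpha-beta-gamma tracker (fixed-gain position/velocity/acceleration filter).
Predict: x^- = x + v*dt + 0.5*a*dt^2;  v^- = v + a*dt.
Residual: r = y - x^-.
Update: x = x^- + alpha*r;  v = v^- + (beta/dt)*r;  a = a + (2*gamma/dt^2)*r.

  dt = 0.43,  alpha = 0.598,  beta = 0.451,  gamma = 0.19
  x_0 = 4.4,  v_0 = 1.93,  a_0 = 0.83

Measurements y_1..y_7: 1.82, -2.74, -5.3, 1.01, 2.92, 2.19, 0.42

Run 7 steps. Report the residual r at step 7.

step 1: x_pred=5.3066  r=-3.4866  x^+=3.2216  v^+=-1.3700  a^+=-6.3356
step 2: x_pred=2.0468  r=-4.7868  x^+=-0.8157  v^+=-9.1149  a^+=-16.1733
step 3: x_pred=-6.2303  r=0.9303  x^+=-5.6740  v^+=-15.0936  a^+=-14.2613
step 4: x_pred=-13.4827  r=14.4927  x^+=-4.8161  v^+=-6.0255  a^+=15.5236
step 5: x_pred=-5.9719  r=8.8919  x^+=-0.6545  v^+=9.9758  a^+=33.7979
step 6: x_pred=6.7597  r=-4.5697  x^+=4.0270  v^+=19.7160  a^+=24.4064
step 7: x_pred=14.7613  r=-14.3413  x^+=6.1852  v^+=15.1691  a^+=-5.0673

resid = -14.3413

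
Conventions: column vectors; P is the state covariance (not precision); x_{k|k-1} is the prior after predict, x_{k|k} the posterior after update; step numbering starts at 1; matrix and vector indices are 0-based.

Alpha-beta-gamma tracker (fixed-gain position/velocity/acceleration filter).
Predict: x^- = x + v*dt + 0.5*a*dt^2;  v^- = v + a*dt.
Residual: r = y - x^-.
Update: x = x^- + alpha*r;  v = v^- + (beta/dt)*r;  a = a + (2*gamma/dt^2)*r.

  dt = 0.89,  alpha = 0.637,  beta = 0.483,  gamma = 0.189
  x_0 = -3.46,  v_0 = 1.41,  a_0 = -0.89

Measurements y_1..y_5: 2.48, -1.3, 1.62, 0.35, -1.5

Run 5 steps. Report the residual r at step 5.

step 1: x_pred=-2.5576  r=5.0376  x^+=0.6514  v^+=3.3518  a^+=1.5140
step 2: x_pred=4.2341  r=-5.5341  x^+=0.7089  v^+=1.6959  a^+=-1.1269
step 3: x_pred=1.7719  r=-0.1519  x^+=1.6751  v^+=0.6105  a^+=-1.1994
step 4: x_pred=1.7435  r=-1.3935  x^+=0.8558  v^+=-1.2132  a^+=-1.8644
step 5: x_pred=-0.9623  r=-0.5377  x^+=-1.3048  v^+=-3.1643  a^+=-2.1210

resid = -0.5377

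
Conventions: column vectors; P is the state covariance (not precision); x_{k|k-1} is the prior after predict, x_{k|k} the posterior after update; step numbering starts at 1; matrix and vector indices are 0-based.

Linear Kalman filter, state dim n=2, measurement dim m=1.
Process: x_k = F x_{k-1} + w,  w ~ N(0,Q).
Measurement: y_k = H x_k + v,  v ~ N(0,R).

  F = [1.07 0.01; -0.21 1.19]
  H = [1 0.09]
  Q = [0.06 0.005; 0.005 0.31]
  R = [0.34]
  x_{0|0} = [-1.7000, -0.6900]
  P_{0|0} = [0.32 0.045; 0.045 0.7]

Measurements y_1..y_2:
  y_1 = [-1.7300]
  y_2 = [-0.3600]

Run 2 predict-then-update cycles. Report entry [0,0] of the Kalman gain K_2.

step 1: x^-=[-1.8259, -0.4641]  P^-=[0.4274 -0.0014; -0.0014 1.2929]  S=[0.7776]  K=[0.5495; 0.1479]  nu=[0.1377]  x^+=[-1.7503, -0.4437]  P^+=[0.1926 -0.0646; -0.0646 1.2759]
step 2: x^-=[-1.8772, -0.1605]  P^-=[0.2793 -0.1052; -0.1052 2.1575]  S=[0.6178]  K=[0.4367; 0.1441]  nu=[1.5317]  x^+=[-1.2083, 0.0602]  P^+=[0.1614 -0.1440; -0.1440 2.1447]

K[0,0] = 0.4367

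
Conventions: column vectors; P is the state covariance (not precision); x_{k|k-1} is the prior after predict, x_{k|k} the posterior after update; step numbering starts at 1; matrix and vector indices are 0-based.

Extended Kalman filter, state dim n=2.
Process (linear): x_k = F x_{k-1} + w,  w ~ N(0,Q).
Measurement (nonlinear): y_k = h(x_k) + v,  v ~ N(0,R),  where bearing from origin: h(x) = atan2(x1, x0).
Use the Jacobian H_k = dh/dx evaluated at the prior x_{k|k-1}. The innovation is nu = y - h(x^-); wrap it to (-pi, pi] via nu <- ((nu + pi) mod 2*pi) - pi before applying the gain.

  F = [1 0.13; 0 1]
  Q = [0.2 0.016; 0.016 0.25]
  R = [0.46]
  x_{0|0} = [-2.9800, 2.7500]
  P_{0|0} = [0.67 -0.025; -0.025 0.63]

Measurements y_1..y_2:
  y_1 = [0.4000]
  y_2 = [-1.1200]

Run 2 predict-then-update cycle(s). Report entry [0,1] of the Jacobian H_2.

step 1: x^-=[-2.6225, 2.7500]  P^-=[0.8741 0.0729; 0.0729 0.8800]  H_jac=[-0.1904 -0.1816]  S=[0.5258]  K=[-0.3418; -0.3304]  nu=[-1.9325]  x^+=[-1.9620, 3.3884]  P^+=[0.8127 0.0135; 0.0135 0.8226]
step 2: x^-=[-1.5215, 3.3884]  P^-=[1.0301 0.1365; 0.1365 1.0726]  H_jac=[-0.2456 -0.1103]  S=[0.5426]  K=[-0.4940; -0.2798]  nu=[-3.1128]  x^+=[0.0164, 4.2594]  P^+=[0.8977 0.0615; 0.0615 1.0301]

H_jac[0,1] = -0.1103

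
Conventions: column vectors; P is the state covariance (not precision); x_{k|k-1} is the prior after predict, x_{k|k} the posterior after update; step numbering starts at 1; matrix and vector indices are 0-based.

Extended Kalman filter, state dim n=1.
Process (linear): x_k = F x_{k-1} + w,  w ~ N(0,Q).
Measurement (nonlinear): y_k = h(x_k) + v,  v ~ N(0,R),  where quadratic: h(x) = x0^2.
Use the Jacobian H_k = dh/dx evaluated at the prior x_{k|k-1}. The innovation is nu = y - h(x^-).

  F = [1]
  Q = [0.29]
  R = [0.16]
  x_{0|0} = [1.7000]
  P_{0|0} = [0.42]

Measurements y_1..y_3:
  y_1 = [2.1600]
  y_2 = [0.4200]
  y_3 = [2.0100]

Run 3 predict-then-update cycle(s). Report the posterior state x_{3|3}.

x_post = [1.4682]

step 1: x^-=[1.7000]  P^-=[0.7100]  H_jac=[3.4000]  S=[8.3676]  K=[0.2885]  nu=[-0.7300]  x^+=[1.4894]  P^+=[0.0136]
step 2: x^-=[1.4894]  P^-=[0.3036]  H_jac=[2.9788]  S=[2.8537]  K=[0.3169]  nu=[-1.7983]  x^+=[0.9195]  P^+=[0.0170]
step 3: x^-=[0.9195]  P^-=[0.3070]  H_jac=[1.8391]  S=[1.1984]  K=[0.4712]  nu=[1.1644]  x^+=[1.4682]  P^+=[0.0410]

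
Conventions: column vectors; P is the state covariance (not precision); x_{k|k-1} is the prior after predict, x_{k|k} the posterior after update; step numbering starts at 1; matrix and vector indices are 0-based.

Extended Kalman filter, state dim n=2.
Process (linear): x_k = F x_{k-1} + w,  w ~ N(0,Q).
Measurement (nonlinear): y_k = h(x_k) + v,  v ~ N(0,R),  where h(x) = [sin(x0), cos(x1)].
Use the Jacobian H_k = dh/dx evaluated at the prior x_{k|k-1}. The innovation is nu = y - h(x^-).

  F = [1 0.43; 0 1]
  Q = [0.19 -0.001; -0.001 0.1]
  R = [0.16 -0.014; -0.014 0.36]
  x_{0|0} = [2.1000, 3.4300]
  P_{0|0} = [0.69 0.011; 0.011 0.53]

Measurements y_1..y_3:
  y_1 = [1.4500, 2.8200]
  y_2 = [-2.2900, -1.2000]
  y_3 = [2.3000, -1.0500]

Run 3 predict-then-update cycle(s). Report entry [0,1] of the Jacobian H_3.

step 1: x^-=[3.5749, 3.4300]  P^-=[0.9875 0.2379; 0.2379 0.6300]  H_jac=[-0.9076 0.0000; 0.0000 0.2844]  S=[0.9734 -0.0754; -0.0754 0.4110]  K=[-0.9211 -0.0044; -0.1908 0.4010]  nu=[1.8699, 3.7787]  x^+=[1.8362, 4.5886]  P^+=[0.1623 0.0398; 0.0398 0.5170]
step 2: x^-=[3.8093, 4.5886]  P^-=[0.4821 0.2611; 0.2611 0.6170]  H_jac=[-0.7853 0.0000; 0.0000 0.9924]  S=[0.4573 -0.2175; -0.2175 0.9676]  K=[-0.7844 0.0915; -0.1651 0.5957]  nu=[-1.6708, -1.0766]  x^+=[5.0214, 4.2232]  P^+=[0.1615 0.0443; 0.0443 0.2184]
step 3: x^-=[6.8373, 4.2232]  P^-=[0.4299 0.1372; 0.1372 0.3184]  H_jac=[0.8503 0.0000; 0.0000 0.8827]  S=[0.4709 0.0890; 0.0890 0.6081]  K=[0.7598 0.0880; 0.1650 0.4381]  nu=[1.7738, -0.5801]  x^+=[8.1340, 4.2617]  P^+=[0.1415 0.0238; 0.0238 0.1760]

H_jac[0,1] = 0.0000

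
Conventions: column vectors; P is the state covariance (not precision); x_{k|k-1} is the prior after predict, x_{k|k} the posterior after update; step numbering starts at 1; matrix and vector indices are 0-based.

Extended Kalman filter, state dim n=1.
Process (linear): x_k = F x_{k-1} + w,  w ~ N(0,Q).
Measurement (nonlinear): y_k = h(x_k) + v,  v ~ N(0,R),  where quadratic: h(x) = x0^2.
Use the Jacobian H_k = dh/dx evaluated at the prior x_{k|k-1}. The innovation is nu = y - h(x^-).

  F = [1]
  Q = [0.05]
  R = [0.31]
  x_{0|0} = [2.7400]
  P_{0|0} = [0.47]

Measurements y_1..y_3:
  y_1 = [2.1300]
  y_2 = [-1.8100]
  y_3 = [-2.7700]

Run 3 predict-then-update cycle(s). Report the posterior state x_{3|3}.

x_post = [0.0322]

step 1: x^-=[2.7400]  P^-=[0.5200]  H_jac=[5.4800]  S=[15.9258]  K=[0.1789]  nu=[-5.3776]  x^+=[1.7778]  P^+=[0.0101]
step 2: x^-=[1.7778]  P^-=[0.0601]  H_jac=[3.5556]  S=[1.0701]  K=[0.1998]  nu=[-4.9705]  x^+=[0.7848]  P^+=[0.0174]
step 3: x^-=[0.7848]  P^-=[0.0674]  H_jac=[1.5696]  S=[0.4761]  K=[0.2223]  nu=[-3.3859]  x^+=[0.0322]  P^+=[0.0439]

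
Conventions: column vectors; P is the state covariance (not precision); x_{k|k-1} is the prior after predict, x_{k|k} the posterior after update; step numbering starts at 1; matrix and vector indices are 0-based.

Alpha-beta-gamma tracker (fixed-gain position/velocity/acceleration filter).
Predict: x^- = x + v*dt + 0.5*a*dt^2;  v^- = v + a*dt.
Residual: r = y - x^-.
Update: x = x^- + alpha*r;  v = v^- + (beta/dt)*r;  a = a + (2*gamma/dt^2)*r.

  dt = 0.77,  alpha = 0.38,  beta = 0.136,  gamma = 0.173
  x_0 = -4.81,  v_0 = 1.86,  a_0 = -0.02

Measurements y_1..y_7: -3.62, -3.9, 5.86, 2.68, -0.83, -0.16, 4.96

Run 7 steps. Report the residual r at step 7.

step 1: x_pred=-3.3837  r=-0.2363  x^+=-3.4735  v^+=1.8029  a^+=-0.1579
step 2: x_pred=-2.1321  r=-1.7679  x^+=-2.8039  v^+=1.3690  a^+=-1.1896
step 3: x_pred=-2.1024  r=7.9624  x^+=0.9233  v^+=1.8594  a^+=3.4571
step 4: x_pred=3.3799  r=-0.6999  x^+=3.1139  v^+=4.3977  a^+=3.0486
step 5: x_pred=7.4040  r=-8.2340  x^+=4.2751  v^+=5.2908  a^+=-1.7565
step 6: x_pred=7.8283  r=-7.9883  x^+=4.7927  v^+=2.5274  a^+=-6.4183
step 7: x_pred=4.8362  r=0.1238  x^+=4.8832  v^+=-2.3928  a^+=-6.3460

resid = 0.1238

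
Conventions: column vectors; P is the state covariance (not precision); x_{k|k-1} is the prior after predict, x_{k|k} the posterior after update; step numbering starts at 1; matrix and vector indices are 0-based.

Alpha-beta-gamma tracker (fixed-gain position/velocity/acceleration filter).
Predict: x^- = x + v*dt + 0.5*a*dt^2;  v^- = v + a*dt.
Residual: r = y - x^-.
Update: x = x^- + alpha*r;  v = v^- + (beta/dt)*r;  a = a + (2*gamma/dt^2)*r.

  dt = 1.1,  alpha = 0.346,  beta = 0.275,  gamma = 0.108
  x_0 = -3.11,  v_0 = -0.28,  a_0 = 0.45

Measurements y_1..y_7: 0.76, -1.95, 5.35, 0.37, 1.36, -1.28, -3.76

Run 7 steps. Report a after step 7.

step 1: x_pred=-3.1458  r=3.9058  x^+=-1.7944  v^+=1.1914  a^+=1.1472
step 2: x_pred=0.2103  r=-2.1603  x^+=-0.5372  v^+=1.9133  a^+=0.7616
step 3: x_pred=2.0282  r=3.3218  x^+=3.1776  v^+=3.5815  a^+=1.3546
step 4: x_pred=7.9367  r=-7.5667  x^+=5.3186  v^+=3.1798  a^+=0.0038
step 5: x_pred=8.8188  r=-7.4588  x^+=6.2380  v^+=1.3193  a^+=-1.3277
step 6: x_pred=6.8861  r=-8.1661  x^+=4.0606  v^+=-2.1826  a^+=-2.7854
step 7: x_pred=-0.0255  r=-3.7345  x^+=-1.3176  v^+=-6.1802  a^+=-3.4521

a_post = -3.4521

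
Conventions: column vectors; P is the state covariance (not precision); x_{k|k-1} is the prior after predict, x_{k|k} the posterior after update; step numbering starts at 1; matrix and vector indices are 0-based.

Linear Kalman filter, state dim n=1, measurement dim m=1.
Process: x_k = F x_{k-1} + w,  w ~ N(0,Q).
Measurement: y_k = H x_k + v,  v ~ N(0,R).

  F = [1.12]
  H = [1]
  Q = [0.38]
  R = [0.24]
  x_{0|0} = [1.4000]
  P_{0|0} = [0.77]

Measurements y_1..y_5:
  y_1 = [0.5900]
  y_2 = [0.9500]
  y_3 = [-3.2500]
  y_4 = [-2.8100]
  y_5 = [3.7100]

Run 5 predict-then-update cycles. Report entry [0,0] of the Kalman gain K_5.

K[0,0] = 0.7124

step 1: x^-=[1.5680]  P^-=[1.3459]  S=[1.5859]  K=[0.8487]  nu=[-0.9780]  x^+=[0.7380]  P^+=[0.2037]
step 2: x^-=[0.8266]  P^-=[0.6355]  S=[0.8755]  K=[0.7259]  nu=[0.1234]  x^+=[0.9162]  P^+=[0.1742]
step 3: x^-=[1.0261]  P^-=[0.5985]  S=[0.8385]  K=[0.7138]  nu=[-4.2761]  x^+=[-2.0261]  P^+=[0.1713]
step 4: x^-=[-2.2692]  P^-=[0.5949]  S=[0.8349]  K=[0.7125]  nu=[-0.5408]  x^+=[-2.6546]  P^+=[0.1710]
step 5: x^-=[-2.9731]  P^-=[0.5945]  S=[0.8345]  K=[0.7124]  nu=[6.6831]  x^+=[1.7880]  P^+=[0.1710]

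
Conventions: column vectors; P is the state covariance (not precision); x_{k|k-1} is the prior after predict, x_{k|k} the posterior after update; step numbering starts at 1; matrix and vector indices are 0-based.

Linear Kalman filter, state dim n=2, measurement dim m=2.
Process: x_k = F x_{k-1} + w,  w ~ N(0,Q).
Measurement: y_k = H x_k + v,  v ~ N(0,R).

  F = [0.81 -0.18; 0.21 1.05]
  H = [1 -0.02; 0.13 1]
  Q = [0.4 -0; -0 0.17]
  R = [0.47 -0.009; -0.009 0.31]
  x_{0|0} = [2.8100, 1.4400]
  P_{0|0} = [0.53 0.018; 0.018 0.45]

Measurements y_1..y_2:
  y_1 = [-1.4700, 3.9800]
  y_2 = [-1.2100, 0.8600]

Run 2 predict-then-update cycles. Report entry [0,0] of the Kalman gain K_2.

step 1: x^-=[2.0169, 2.1021]  P^-=[0.7571 0.0197; 0.0197 0.6974]  S=[1.2266 0.0951; 0.0951 1.0254]  K=[0.6124 0.0584; -0.0486 0.6872]  nu=[-3.4449, 1.6157]  x^+=[0.0017, 3.3798]  P^+=[0.2868 -0.0247; -0.0247 0.2167]
step 2: x^-=[-0.6070, 3.5492]  P^-=[0.6024 -0.0122; -0.0122 0.4106]  S=[1.0730 0.0489; 0.0489 0.7276]  K=[0.5592 0.0532; -0.0448 0.5652]  nu=[-0.5320, -2.6102]  x^+=[-1.0434, 2.0977]  P^+=[0.2619 -0.0226; -0.0226 0.1785]

K[0,0] = 0.5592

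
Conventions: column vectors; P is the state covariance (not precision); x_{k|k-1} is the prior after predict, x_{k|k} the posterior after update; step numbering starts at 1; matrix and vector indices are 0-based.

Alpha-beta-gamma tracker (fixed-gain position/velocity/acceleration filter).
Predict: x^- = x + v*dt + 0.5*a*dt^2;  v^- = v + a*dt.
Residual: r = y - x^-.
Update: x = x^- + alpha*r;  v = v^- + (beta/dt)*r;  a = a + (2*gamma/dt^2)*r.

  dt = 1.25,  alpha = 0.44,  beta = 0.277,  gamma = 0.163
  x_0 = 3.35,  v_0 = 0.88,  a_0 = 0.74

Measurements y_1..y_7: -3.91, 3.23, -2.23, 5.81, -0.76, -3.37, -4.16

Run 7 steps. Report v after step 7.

step 1: x_pred=5.0281  r=-8.9381  x^+=1.0954  v^+=-0.1757  a^+=-1.1249
step 2: x_pred=-0.0030  r=3.2330  x^+=1.4195  v^+=-0.8653  a^+=-0.4503
step 3: x_pred=-0.0139  r=-2.2161  x^+=-0.9890  v^+=-1.9193  a^+=-0.9127
step 4: x_pred=-4.1011  r=9.9111  x^+=0.2598  v^+=-0.8638  a^+=1.1552
step 5: x_pred=0.0825  r=-0.8425  x^+=-0.2882  v^+=0.3935  a^+=0.9794
step 6: x_pred=0.9688  r=-4.3388  x^+=-0.9403  v^+=0.6563  a^+=0.0742
step 7: x_pred=-0.0620  r=-4.0980  x^+=-1.8651  v^+=-0.1592  a^+=-0.7809

v_post = -0.1592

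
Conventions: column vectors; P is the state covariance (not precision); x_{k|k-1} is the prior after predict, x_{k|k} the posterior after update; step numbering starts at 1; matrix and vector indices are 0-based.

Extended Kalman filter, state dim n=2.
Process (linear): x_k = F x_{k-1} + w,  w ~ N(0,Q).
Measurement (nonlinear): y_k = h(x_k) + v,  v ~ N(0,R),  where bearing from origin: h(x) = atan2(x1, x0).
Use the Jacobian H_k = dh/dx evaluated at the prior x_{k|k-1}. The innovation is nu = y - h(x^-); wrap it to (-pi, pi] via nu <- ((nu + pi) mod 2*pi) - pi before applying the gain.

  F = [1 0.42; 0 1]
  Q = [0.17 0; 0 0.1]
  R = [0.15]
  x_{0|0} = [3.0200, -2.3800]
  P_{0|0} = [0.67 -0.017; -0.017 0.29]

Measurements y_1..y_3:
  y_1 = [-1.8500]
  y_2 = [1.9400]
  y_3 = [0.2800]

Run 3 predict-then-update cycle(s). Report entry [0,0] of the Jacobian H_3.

H_jac[0,0] = 0.0986

step 1: x^-=[2.0204, -2.3800]  P^-=[0.8769 0.1048; 0.1048 0.3900]  H_jac=[0.2442 0.2073]  S=[0.2297]  K=[1.0270; 0.4635]  nu=[-0.9831]  x^+=[1.0108, -2.8356]  P^+=[0.6347 -0.0045; -0.0045 0.3407]
step 2: x^-=[-0.1801, -2.8356]  P^-=[0.8610 0.1386; 0.1386 0.4407]  H_jac=[0.3512 -0.0223]  S=[0.2543]  K=[1.1772; 0.1528]  nu=[-2.7089]  x^+=[-3.3691, -3.2494]  P^+=[0.5086 0.0929; 0.0929 0.4347]
step 3: x^-=[-4.7338, -3.2494]  P^-=[0.8333 0.2754; 0.2754 0.5347]  H_jac=[0.0986 -0.1436]  S=[0.1613]  K=[0.2640; -0.3077]  nu=[2.8200]  x^+=[-3.9894, -4.1170]  P^+=[0.8221 0.2885; 0.2885 0.5195]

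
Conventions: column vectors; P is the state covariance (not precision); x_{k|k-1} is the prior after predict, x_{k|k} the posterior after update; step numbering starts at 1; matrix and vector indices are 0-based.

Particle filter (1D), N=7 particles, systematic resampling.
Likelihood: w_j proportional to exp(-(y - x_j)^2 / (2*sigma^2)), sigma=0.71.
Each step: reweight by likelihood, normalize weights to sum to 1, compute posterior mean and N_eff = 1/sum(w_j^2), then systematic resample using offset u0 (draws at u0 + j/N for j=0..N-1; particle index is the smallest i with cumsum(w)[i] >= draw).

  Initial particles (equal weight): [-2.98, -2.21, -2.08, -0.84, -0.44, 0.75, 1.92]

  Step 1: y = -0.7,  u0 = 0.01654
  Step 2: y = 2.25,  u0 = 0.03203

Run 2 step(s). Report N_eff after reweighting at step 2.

N_eff = 3.5996

step 1: w=[0.0025, 0.0453, 0.0657, 0.4260, 0.4062, 0.0540, 0.0005]  mean=-0.7392  Neff=2.8115  idx=[1, 3, 3, 3, 4, 4, 4]
step 2: w=[0.0000, 0.0306, 0.0306, 0.0306, 0.3028, 0.3028, 0.3028]  mean=-0.4767  Neff=3.5996  idx=[2, 4, 4, 5, 5, 6, 6]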